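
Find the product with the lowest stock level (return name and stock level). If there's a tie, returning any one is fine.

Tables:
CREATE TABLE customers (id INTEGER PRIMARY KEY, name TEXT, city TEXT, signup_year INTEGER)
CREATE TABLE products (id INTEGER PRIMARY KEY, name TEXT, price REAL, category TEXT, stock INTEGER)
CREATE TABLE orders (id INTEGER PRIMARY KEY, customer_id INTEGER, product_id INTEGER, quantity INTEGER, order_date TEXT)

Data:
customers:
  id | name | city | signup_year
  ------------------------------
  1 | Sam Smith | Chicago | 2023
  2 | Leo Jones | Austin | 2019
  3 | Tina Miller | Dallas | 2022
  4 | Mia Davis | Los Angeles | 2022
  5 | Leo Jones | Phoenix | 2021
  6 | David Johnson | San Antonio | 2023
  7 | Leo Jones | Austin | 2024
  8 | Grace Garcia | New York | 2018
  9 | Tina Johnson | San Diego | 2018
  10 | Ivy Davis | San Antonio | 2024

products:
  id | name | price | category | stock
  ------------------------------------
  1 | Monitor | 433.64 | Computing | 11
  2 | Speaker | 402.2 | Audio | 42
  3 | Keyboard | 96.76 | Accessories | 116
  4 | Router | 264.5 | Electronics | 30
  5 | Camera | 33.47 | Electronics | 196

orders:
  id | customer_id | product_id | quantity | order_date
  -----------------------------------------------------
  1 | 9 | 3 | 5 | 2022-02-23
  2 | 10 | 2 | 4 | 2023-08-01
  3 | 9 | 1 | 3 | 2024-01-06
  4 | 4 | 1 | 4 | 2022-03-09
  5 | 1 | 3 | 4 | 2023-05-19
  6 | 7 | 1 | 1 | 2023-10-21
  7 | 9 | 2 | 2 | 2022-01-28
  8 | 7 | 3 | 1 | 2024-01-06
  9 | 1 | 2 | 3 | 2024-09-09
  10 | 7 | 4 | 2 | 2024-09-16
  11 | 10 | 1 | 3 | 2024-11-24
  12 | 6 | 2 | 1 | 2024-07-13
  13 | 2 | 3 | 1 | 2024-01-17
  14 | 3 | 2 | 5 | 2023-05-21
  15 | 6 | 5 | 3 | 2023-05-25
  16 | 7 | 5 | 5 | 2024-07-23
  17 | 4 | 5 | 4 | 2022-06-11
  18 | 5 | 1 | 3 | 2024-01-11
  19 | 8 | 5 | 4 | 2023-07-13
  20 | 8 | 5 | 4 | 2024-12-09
SELECT name, stock FROM products ORDER BY stock ASC LIMIT 1

Execution result:
name | stock
Monitor | 11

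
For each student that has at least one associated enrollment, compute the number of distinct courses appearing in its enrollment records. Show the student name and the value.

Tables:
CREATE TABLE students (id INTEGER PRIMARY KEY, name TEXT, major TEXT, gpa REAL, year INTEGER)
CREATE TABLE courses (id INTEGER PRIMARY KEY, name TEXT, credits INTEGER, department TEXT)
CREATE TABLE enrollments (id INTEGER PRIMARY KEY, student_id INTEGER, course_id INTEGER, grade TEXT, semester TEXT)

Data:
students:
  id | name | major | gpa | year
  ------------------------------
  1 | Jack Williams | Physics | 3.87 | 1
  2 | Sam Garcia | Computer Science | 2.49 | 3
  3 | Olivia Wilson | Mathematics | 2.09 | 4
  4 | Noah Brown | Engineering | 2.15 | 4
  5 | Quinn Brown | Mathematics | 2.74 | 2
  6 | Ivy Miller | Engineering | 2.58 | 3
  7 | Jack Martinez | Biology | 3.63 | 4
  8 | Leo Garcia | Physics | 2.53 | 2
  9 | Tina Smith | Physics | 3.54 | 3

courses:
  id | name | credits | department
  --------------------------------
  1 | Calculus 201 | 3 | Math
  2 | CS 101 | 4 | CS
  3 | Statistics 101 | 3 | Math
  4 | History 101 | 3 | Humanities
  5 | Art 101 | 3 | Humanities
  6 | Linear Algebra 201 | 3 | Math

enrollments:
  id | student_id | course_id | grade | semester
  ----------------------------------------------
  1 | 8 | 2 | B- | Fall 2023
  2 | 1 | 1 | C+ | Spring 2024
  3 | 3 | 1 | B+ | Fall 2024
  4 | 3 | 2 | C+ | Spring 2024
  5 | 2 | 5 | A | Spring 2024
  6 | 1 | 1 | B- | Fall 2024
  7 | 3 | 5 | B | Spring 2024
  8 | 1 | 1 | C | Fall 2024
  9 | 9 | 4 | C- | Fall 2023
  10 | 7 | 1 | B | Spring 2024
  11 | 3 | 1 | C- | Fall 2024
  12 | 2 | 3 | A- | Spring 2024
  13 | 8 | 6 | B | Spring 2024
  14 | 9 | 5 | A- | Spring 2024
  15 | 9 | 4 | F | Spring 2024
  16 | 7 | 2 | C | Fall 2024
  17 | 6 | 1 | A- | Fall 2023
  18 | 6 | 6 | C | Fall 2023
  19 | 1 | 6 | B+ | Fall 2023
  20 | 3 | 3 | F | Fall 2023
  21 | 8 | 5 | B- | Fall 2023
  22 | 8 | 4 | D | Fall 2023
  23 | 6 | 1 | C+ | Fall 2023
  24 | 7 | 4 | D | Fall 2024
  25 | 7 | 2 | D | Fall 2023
SELECT p.name, COUNT(DISTINCT c.course_id) AS distinct_course_count FROM enrollments c JOIN students p ON c.student_id = p.id GROUP BY p.id, p.name

Execution result:
name | distinct_course_count
Jack Williams | 2
Sam Garcia | 2
Olivia Wilson | 4
Ivy Miller | 2
Jack Martinez | 3
Leo Garcia | 4
Tina Smith | 2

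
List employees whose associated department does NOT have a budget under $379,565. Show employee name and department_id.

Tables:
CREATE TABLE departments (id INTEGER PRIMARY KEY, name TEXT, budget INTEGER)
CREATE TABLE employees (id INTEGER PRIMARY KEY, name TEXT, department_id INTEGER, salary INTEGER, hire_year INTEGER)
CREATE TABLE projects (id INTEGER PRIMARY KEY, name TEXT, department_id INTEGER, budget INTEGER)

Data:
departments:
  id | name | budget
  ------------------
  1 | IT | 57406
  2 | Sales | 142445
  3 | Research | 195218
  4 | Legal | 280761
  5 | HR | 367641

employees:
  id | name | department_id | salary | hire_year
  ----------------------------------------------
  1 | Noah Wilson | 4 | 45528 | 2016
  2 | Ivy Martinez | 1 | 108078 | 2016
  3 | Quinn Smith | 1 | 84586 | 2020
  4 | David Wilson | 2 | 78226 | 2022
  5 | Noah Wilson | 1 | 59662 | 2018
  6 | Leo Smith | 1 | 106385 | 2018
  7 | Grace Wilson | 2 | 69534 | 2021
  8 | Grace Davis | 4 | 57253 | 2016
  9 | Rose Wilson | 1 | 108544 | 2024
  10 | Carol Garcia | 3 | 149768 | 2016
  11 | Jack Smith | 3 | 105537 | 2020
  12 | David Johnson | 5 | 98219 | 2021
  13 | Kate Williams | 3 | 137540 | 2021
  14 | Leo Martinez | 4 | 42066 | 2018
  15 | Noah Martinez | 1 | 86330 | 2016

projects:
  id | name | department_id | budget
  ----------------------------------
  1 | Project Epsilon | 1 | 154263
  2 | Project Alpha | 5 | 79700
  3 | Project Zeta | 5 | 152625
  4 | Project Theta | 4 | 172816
SELECT name, department_id FROM employees WHERE department_id NOT IN (SELECT id FROM departments WHERE budget < 379565)

Execution result:
(no rows)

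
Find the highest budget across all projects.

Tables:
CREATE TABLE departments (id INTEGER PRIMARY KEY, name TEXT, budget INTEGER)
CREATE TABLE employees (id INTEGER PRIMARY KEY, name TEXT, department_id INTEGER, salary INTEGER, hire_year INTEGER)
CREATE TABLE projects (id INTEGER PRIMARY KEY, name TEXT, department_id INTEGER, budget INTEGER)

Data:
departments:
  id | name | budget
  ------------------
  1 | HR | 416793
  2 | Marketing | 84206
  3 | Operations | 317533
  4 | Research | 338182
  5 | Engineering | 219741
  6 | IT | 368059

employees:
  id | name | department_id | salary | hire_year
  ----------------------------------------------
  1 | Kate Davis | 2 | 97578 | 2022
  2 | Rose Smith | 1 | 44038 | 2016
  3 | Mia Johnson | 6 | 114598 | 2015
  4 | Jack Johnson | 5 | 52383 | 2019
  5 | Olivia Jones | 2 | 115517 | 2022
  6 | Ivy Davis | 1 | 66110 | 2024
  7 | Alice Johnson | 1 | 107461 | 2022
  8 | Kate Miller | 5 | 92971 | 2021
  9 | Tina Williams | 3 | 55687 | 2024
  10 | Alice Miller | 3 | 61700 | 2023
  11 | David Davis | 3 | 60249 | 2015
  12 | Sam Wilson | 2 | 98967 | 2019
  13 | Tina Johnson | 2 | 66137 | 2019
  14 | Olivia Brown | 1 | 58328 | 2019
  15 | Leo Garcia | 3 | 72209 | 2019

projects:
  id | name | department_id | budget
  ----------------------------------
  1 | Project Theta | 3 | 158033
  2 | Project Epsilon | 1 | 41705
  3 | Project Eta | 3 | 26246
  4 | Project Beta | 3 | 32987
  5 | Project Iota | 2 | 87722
SELECT MAX(budget) FROM projects

Execution result:
158033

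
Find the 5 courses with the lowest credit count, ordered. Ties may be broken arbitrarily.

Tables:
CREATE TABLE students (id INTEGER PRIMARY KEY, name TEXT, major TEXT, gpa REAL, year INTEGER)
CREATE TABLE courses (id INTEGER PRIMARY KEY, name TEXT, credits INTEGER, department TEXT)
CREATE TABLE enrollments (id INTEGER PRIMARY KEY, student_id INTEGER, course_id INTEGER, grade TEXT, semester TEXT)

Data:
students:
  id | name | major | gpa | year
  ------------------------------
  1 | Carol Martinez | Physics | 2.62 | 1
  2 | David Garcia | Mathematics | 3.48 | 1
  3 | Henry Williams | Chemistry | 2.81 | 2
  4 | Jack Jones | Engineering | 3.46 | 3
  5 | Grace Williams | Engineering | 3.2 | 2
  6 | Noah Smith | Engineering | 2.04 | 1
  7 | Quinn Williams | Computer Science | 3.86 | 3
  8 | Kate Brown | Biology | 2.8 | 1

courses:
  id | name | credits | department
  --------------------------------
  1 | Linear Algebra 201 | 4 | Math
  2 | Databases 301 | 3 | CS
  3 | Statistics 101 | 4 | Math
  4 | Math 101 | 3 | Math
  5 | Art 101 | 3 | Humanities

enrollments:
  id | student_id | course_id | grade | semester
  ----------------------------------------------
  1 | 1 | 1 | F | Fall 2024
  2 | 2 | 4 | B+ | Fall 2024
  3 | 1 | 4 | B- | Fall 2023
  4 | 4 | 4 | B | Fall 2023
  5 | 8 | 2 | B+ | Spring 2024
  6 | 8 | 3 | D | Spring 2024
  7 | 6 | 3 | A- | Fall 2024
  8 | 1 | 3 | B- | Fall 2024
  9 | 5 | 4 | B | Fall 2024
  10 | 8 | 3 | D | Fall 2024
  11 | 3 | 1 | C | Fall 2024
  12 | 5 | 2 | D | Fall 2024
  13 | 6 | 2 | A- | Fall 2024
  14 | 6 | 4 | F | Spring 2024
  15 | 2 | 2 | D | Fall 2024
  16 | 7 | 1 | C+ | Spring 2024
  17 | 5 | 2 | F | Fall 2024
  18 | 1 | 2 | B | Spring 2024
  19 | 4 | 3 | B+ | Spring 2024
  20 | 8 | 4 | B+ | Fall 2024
SELECT name, credits FROM courses ORDER BY credits ASC LIMIT 5

Execution result:
name | credits
Databases 301 | 3
Math 101 | 3
Art 101 | 3
Linear Algebra 201 | 4
Statistics 101 | 4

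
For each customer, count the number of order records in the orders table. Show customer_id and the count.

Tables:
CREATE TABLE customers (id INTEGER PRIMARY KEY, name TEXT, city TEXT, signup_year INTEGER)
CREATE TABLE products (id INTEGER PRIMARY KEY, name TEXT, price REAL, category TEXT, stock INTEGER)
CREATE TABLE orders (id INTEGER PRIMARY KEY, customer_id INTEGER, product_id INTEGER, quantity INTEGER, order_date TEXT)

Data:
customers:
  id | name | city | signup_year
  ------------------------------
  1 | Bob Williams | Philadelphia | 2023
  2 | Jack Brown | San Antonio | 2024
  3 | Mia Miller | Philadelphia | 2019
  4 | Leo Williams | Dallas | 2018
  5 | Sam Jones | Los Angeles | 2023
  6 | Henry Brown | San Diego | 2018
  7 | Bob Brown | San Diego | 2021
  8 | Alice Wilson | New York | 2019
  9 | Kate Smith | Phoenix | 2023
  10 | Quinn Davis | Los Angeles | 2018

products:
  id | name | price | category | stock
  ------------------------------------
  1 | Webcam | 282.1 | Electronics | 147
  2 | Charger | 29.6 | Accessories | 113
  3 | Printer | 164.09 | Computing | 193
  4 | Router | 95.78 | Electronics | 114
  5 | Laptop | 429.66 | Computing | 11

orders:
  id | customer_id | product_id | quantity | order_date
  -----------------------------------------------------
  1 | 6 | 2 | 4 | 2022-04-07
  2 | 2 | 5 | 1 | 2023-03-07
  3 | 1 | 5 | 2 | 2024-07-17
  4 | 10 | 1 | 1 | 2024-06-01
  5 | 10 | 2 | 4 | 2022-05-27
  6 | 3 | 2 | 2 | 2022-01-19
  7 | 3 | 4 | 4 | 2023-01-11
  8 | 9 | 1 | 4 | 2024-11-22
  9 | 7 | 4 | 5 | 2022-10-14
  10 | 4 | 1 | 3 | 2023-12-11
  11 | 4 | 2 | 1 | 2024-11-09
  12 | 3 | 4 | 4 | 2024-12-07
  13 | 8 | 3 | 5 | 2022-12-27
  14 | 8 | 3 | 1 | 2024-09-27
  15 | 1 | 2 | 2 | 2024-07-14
SELECT customer_id, COUNT(*) AS order_count FROM orders GROUP BY customer_id

Execution result:
customer_id | order_count
1 | 2
2 | 1
3 | 3
4 | 2
6 | 1
7 | 1
8 | 2
9 | 1
10 | 2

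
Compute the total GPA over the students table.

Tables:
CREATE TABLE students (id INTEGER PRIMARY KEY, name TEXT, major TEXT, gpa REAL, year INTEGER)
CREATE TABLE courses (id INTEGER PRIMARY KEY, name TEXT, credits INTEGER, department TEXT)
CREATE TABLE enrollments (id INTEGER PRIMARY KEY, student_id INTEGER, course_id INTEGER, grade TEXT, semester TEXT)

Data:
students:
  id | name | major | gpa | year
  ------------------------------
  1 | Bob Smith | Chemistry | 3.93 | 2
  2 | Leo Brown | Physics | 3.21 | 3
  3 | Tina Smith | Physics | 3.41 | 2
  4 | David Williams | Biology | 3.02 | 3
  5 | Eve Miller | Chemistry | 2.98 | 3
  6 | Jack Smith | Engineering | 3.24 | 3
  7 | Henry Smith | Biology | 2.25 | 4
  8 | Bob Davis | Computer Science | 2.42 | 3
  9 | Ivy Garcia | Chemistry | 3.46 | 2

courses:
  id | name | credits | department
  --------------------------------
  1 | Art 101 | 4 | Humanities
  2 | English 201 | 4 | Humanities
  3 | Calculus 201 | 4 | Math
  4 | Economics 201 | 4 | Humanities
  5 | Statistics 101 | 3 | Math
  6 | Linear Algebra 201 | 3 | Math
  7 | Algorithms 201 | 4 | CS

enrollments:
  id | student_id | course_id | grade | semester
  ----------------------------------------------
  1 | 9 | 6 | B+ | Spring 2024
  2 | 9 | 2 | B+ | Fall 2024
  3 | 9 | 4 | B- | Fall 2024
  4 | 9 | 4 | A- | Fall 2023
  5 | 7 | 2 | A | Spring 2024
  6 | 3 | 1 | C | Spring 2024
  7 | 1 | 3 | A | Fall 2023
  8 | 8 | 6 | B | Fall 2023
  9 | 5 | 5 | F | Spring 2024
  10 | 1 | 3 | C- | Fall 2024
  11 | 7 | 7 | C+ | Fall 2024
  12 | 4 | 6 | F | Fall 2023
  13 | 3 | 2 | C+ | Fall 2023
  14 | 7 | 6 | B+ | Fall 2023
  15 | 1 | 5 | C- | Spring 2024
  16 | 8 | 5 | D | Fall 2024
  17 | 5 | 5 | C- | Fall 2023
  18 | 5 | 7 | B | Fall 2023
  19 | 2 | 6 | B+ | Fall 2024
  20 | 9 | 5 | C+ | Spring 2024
SELECT SUM(gpa) FROM students

Execution result:
27.92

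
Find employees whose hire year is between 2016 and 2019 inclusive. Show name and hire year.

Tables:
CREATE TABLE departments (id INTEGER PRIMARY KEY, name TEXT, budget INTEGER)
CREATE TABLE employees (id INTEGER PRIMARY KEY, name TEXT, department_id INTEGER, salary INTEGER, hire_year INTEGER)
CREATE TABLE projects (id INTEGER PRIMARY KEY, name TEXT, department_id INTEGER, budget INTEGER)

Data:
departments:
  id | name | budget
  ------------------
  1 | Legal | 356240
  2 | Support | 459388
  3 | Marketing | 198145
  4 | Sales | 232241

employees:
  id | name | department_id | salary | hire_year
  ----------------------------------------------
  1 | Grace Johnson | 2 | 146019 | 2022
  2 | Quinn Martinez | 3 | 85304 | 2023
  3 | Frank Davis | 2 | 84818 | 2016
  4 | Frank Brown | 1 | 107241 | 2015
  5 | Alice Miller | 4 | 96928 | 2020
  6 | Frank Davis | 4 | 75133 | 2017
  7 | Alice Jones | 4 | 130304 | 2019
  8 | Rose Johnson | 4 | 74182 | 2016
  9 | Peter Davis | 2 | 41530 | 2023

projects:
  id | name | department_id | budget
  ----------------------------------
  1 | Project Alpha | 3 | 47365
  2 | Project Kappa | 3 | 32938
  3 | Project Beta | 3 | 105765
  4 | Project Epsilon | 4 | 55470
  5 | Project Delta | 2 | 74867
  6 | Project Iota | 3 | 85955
SELECT name, hire_year FROM employees WHERE hire_year BETWEEN 2016 AND 2019

Execution result:
name | hire_year
Frank Davis | 2016
Frank Davis | 2017
Alice Jones | 2019
Rose Johnson | 2016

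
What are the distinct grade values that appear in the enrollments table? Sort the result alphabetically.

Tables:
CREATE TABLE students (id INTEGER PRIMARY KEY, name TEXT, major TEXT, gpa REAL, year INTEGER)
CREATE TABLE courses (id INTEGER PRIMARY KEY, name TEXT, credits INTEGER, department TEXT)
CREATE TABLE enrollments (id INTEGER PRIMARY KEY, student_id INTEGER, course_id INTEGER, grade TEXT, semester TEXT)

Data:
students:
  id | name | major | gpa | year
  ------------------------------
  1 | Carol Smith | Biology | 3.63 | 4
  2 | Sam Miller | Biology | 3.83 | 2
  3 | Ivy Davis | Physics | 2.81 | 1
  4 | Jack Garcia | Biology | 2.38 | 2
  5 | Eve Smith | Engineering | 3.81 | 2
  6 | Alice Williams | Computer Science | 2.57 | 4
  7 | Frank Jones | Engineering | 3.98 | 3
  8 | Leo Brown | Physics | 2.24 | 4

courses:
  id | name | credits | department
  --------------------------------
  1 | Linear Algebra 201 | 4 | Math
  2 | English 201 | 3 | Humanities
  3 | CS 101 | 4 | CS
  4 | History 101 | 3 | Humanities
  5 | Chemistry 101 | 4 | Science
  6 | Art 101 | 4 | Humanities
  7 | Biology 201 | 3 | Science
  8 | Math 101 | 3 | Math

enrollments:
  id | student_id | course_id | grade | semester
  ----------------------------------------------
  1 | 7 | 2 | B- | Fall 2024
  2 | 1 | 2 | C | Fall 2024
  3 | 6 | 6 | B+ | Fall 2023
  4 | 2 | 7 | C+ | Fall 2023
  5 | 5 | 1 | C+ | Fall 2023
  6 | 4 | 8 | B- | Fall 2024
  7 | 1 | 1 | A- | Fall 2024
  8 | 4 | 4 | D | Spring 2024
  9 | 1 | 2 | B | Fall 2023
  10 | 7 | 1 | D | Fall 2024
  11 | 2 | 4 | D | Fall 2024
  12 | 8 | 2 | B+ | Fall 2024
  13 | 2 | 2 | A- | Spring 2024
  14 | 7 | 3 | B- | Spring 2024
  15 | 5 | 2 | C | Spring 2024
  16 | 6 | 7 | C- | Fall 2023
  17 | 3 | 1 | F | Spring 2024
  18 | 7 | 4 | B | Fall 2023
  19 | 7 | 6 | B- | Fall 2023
SELECT DISTINCT grade FROM enrollments ORDER BY grade

Execution result:
grade
A-
B
B+
B-
C
C+
C-
D
F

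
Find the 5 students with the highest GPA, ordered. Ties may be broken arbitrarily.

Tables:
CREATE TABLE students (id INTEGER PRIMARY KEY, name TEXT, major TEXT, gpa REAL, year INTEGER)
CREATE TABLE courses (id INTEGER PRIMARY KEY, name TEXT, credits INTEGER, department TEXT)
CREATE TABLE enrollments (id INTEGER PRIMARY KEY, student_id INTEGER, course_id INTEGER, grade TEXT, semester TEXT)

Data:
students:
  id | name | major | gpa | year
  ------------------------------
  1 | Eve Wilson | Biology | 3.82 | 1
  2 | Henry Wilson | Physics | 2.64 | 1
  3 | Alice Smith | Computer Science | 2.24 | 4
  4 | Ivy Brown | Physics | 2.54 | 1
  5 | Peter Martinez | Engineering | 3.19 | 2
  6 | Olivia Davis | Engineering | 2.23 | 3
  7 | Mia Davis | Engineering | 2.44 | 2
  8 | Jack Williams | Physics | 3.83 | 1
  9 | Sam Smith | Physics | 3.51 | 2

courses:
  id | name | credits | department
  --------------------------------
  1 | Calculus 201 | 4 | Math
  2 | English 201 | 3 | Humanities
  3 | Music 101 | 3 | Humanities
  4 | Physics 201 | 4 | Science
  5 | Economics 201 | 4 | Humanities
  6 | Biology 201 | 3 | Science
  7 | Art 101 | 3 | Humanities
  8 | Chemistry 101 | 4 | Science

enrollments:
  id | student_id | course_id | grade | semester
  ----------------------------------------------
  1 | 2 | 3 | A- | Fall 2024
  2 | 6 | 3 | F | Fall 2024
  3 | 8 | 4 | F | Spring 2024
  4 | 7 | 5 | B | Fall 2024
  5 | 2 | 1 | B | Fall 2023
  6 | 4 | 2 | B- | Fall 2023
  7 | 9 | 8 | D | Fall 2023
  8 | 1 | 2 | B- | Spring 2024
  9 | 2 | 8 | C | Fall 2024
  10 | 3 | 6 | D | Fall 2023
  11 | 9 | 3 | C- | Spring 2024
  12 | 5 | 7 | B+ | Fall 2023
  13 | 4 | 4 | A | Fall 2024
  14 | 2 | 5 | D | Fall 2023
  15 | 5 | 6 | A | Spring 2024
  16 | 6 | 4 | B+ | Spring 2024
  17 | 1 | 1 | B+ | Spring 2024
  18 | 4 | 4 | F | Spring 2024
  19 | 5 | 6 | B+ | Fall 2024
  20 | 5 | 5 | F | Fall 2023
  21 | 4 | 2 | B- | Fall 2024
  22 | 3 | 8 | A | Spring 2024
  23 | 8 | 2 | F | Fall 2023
SELECT name, gpa FROM students ORDER BY gpa DESC LIMIT 5

Execution result:
name | gpa
Jack Williams | 3.83
Eve Wilson | 3.82
Sam Smith | 3.51
Peter Martinez | 3.19
Henry Wilson | 2.64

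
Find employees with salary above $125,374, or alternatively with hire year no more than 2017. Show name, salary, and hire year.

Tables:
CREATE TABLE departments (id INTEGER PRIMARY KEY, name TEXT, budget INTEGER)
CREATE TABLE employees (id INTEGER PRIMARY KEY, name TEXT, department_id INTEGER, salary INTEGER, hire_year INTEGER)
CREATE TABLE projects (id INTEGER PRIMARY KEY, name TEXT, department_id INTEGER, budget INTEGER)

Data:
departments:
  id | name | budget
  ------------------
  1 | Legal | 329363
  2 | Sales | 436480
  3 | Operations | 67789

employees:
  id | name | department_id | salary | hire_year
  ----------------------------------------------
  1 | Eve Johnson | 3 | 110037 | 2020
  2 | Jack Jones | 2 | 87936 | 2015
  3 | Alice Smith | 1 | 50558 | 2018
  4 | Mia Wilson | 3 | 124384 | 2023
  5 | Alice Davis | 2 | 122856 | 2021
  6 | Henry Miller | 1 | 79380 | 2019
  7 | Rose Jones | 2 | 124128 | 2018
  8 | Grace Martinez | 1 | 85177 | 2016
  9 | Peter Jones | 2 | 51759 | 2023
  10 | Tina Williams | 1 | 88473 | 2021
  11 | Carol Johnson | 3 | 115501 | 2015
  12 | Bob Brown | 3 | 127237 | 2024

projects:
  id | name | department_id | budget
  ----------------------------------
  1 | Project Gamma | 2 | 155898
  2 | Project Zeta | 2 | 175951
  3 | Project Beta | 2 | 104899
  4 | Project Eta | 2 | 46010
SELECT name, salary, hire_year FROM employees WHERE salary > 125374 OR hire_year <= 2017

Execution result:
name | salary | hire_year
Jack Jones | 87936 | 2015
Grace Martinez | 85177 | 2016
Carol Johnson | 115501 | 2015
Bob Brown | 127237 | 2024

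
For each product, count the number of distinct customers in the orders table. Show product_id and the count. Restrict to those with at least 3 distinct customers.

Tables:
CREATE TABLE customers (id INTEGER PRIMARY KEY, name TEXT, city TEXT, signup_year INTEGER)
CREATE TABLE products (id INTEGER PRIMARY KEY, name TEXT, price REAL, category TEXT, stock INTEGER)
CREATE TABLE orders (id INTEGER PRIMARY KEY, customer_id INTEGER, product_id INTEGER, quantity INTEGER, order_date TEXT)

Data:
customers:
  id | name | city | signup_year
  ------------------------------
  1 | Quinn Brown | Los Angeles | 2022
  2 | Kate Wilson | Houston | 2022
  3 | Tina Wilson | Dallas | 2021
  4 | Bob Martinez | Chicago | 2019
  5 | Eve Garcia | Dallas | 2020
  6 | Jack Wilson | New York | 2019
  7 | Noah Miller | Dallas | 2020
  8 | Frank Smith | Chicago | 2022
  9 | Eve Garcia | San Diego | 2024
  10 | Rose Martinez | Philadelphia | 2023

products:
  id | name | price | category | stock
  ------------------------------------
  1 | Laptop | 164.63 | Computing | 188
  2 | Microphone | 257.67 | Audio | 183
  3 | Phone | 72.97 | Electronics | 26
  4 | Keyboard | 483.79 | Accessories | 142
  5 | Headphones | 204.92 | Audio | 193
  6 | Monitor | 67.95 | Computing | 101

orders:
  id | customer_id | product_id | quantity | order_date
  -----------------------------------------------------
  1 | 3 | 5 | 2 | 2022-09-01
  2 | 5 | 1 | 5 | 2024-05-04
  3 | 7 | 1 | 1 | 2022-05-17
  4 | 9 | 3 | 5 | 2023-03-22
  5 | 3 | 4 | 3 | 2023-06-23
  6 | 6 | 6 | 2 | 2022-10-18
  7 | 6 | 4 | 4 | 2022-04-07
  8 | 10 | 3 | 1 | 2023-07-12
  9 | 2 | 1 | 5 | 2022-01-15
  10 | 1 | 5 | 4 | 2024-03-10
SELECT product_id, COUNT(DISTINCT customer_id) AS distinct_customer_count FROM orders GROUP BY product_id HAVING COUNT(DISTINCT customer_id) >= 3

Execution result:
product_id | distinct_customer_count
1 | 3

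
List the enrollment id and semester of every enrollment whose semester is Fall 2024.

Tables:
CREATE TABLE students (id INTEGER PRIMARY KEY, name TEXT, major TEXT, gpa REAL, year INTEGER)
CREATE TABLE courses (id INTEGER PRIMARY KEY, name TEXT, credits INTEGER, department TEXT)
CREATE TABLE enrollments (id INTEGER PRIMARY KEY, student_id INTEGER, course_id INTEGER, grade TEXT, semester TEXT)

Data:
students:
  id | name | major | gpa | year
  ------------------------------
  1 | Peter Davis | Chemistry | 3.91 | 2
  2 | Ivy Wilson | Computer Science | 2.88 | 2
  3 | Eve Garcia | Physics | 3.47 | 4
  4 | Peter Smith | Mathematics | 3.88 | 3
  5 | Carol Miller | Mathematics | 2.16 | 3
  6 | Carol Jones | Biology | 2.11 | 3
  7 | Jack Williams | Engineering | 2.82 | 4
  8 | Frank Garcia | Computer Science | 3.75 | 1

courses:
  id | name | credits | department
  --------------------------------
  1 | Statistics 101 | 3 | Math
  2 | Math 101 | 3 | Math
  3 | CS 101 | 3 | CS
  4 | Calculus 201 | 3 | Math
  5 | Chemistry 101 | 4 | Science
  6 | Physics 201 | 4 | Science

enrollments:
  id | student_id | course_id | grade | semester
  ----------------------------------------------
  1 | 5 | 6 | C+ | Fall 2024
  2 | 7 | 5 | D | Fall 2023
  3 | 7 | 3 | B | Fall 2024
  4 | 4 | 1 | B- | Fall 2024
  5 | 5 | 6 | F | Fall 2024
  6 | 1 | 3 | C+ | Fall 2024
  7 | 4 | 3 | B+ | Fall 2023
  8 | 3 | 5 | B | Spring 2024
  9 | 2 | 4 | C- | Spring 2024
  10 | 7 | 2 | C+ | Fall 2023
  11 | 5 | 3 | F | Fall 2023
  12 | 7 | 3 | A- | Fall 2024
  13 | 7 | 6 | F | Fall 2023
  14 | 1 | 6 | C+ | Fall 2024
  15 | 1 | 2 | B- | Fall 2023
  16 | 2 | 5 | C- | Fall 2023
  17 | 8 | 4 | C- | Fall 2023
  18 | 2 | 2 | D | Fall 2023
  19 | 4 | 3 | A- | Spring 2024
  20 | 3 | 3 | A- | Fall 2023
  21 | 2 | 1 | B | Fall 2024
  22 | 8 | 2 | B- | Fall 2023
SELECT id, semester FROM enrollments WHERE semester = 'Fall 2024'

Execution result:
id | semester
1 | Fall 2024
3 | Fall 2024
4 | Fall 2024
5 | Fall 2024
6 | Fall 2024
12 | Fall 2024
14 | Fall 2024
21 | Fall 2024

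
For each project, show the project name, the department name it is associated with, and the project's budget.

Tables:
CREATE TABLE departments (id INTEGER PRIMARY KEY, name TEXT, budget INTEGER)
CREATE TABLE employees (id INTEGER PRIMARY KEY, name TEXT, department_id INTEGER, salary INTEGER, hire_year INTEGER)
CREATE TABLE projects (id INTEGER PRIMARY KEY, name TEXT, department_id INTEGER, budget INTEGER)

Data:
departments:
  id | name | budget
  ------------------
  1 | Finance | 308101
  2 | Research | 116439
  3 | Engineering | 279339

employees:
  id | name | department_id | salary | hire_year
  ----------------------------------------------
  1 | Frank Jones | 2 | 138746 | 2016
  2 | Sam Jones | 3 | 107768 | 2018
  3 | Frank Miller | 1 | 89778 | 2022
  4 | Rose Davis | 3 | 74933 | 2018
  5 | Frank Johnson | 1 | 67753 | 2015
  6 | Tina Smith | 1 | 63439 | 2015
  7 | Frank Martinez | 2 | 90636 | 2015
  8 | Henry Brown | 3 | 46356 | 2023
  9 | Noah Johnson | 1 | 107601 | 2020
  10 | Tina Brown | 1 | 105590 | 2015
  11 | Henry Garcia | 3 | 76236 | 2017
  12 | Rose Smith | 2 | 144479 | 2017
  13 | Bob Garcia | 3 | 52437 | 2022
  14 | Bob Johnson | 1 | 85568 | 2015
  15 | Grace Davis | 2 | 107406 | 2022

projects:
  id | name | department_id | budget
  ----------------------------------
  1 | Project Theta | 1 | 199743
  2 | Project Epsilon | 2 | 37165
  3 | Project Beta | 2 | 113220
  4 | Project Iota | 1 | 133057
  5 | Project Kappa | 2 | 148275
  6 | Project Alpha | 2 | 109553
SELECT c.name, p.name AS department, c.budget FROM projects c JOIN departments p ON c.department_id = p.id

Execution result:
name | department | budget
Project Theta | Finance | 199743
Project Epsilon | Research | 37165
Project Beta | Research | 113220
Project Iota | Finance | 133057
Project Kappa | Research | 148275
Project Alpha | Research | 109553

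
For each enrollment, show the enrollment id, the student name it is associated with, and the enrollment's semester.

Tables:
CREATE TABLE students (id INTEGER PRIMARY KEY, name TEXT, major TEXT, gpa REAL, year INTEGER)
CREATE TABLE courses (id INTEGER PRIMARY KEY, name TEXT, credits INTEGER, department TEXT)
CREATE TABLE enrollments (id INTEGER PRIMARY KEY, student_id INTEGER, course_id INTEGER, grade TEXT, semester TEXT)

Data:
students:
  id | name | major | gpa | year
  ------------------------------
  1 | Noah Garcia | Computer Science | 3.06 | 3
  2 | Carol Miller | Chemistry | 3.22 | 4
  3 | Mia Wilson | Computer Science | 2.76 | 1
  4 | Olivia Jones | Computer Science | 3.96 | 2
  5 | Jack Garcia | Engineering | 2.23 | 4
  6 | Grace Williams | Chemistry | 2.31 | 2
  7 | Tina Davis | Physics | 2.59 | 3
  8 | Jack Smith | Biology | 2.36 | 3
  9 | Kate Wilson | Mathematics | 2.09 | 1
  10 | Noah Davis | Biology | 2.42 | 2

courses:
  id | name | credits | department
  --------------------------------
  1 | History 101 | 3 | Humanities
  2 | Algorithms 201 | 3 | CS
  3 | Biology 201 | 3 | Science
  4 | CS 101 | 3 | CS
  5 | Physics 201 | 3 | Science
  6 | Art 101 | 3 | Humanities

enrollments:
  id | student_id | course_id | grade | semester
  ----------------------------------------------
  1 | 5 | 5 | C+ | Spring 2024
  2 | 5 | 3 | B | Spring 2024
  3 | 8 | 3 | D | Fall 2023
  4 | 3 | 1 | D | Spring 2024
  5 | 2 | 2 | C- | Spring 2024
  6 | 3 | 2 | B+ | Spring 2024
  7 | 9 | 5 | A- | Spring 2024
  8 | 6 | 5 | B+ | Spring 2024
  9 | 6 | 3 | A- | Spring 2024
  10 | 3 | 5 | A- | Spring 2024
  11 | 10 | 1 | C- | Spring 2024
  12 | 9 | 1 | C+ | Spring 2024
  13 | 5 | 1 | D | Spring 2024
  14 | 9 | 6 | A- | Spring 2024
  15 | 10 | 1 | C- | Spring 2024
SELECT c.id, p.name AS student, c.semester FROM enrollments c JOIN students p ON c.student_id = p.id

Execution result:
id | student | semester
1 | Jack Garcia | Spring 2024
2 | Jack Garcia | Spring 2024
3 | Jack Smith | Fall 2023
4 | Mia Wilson | Spring 2024
5 | Carol Miller | Spring 2024
6 | Mia Wilson | Spring 2024
7 | Kate Wilson | Spring 2024
8 | Grace Williams | Spring 2024
9 | Grace Williams | Spring 2024
10 | Mia Wilson | Spring 2024
11 | Noah Davis | Spring 2024
12 | Kate Wilson | Spring 2024
13 | Jack Garcia | Spring 2024
14 | Kate Wilson | Spring 2024
15 | Noah Davis | Spring 2024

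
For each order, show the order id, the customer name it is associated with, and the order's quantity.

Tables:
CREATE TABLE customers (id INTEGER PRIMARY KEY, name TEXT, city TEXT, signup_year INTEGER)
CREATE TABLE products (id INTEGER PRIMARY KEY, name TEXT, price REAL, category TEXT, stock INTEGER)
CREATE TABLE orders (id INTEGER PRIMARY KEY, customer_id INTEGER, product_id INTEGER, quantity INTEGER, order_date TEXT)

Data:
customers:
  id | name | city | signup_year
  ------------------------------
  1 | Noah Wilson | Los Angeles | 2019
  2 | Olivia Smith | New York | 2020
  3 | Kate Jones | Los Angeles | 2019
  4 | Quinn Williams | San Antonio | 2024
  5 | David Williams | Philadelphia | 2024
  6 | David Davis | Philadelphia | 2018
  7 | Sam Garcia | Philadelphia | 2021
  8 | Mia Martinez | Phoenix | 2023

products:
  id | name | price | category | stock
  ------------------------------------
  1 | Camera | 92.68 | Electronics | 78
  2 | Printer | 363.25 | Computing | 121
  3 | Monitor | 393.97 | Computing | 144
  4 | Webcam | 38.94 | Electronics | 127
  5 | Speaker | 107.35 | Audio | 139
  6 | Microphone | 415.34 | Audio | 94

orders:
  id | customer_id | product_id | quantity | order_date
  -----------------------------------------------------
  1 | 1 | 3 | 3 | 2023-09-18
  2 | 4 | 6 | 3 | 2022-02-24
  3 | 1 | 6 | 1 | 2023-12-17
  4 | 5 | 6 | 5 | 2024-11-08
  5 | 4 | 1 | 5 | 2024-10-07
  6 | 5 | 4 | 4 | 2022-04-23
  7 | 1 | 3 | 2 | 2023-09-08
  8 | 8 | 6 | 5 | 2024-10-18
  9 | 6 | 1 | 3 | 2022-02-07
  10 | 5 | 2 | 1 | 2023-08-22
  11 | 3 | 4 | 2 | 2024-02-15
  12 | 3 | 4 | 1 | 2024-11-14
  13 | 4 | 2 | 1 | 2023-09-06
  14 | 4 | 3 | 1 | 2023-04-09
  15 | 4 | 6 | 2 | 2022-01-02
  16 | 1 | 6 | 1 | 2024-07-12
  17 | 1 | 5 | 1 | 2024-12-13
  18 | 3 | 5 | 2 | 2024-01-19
SELECT c.id, p.name AS customer, c.quantity FROM orders c JOIN customers p ON c.customer_id = p.id

Execution result:
id | customer | quantity
1 | Noah Wilson | 3
2 | Quinn Williams | 3
3 | Noah Wilson | 1
4 | David Williams | 5
5 | Quinn Williams | 5
6 | David Williams | 4
7 | Noah Wilson | 2
8 | Mia Martinez | 5
9 | David Davis | 3
10 | David Williams | 1
11 | Kate Jones | 2
12 | Kate Jones | 1
13 | Quinn Williams | 1
14 | Quinn Williams | 1
15 | Quinn Williams | 2
16 | Noah Wilson | 1
17 | Noah Wilson | 1
18 | Kate Jones | 2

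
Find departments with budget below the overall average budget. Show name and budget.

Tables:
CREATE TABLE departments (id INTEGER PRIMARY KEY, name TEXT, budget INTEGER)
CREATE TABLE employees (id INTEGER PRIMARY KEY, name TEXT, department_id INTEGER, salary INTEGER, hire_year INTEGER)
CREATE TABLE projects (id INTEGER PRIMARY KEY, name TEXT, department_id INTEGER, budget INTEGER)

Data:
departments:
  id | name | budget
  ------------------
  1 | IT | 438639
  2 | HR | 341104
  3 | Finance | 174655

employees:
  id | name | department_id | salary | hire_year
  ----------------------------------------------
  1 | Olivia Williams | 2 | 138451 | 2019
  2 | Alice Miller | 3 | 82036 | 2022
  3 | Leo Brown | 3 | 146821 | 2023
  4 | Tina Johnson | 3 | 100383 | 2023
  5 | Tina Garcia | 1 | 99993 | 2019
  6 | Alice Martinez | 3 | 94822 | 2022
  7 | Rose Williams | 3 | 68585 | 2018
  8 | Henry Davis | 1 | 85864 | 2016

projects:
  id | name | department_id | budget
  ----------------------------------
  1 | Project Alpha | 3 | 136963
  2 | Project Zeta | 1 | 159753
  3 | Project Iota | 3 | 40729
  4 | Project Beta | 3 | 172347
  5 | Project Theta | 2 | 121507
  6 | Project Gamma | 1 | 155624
SELECT name, budget FROM departments WHERE budget < (SELECT AVG(budget) FROM departments)

Execution result:
name | budget
Finance | 174655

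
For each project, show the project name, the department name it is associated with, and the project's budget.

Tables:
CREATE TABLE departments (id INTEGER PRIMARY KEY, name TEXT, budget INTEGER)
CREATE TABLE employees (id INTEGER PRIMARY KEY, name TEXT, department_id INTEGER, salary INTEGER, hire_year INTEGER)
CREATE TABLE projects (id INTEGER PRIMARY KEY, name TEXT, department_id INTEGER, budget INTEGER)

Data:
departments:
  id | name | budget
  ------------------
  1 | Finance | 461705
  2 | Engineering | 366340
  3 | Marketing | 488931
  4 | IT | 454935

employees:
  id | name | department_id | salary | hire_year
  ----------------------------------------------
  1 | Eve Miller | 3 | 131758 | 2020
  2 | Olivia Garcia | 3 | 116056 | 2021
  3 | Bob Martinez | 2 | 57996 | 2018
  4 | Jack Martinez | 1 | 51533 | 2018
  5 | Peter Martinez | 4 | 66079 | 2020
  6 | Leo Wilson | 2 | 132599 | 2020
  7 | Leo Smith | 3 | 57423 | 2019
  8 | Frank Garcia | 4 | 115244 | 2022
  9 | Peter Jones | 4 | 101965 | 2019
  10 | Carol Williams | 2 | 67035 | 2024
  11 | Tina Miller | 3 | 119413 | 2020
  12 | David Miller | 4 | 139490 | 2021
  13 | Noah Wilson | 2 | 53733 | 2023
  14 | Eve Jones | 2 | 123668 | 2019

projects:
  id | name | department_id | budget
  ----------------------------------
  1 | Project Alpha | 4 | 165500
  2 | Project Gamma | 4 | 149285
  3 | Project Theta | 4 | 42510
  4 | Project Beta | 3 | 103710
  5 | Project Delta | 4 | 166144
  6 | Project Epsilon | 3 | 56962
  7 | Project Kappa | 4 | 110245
SELECT c.name, p.name AS department, c.budget FROM projects c JOIN departments p ON c.department_id = p.id

Execution result:
name | department | budget
Project Alpha | IT | 165500
Project Gamma | IT | 149285
Project Theta | IT | 42510
Project Beta | Marketing | 103710
Project Delta | IT | 166144
Project Epsilon | Marketing | 56962
Project Kappa | IT | 110245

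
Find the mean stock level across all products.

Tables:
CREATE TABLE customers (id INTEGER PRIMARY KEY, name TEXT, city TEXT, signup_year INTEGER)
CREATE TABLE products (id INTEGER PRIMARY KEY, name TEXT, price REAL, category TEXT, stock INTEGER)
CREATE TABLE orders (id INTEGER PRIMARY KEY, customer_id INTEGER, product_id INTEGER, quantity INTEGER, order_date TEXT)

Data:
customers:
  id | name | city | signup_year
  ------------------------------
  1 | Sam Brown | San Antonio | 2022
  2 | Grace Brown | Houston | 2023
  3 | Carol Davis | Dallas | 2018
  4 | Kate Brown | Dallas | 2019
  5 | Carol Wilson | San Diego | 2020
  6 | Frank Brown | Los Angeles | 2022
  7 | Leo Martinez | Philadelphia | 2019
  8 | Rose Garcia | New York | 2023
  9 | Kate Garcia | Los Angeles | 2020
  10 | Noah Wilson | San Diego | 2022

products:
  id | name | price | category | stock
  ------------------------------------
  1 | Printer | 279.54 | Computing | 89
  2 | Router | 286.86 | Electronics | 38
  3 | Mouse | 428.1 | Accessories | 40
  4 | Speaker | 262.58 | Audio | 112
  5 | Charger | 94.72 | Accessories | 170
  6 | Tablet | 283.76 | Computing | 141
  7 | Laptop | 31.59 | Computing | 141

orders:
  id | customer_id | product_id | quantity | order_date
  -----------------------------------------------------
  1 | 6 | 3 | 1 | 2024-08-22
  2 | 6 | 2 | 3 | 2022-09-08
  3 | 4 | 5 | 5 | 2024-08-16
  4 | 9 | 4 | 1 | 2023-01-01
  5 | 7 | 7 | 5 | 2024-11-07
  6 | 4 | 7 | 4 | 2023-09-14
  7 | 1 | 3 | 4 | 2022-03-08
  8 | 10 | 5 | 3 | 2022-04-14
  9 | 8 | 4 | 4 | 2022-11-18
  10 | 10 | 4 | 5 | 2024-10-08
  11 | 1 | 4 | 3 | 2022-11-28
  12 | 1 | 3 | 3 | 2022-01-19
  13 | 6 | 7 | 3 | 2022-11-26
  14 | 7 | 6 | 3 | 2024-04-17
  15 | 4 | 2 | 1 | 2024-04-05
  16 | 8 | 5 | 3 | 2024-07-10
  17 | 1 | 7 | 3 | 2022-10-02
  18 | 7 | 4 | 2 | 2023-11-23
SELECT AVG(stock) FROM products

Execution result:
104.43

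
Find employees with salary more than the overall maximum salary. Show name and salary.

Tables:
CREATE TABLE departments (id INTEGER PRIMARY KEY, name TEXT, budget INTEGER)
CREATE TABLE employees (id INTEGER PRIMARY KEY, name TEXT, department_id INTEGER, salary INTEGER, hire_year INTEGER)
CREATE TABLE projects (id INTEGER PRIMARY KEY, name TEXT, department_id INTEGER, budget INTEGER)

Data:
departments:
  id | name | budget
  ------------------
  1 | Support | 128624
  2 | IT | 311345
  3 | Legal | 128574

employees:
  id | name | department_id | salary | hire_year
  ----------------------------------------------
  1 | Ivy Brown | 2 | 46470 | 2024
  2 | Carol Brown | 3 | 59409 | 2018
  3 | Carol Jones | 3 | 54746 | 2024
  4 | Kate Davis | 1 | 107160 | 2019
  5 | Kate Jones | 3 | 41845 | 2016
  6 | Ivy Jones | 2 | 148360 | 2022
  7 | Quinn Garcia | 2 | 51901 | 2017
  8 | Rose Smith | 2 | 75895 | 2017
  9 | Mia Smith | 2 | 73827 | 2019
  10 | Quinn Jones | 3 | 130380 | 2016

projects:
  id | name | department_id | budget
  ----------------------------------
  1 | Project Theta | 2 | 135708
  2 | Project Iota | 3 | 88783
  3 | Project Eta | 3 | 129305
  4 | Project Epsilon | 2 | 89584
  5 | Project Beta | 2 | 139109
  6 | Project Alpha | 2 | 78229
SELECT name, salary FROM employees WHERE salary > (SELECT MAX(salary) FROM employees)

Execution result:
(no rows)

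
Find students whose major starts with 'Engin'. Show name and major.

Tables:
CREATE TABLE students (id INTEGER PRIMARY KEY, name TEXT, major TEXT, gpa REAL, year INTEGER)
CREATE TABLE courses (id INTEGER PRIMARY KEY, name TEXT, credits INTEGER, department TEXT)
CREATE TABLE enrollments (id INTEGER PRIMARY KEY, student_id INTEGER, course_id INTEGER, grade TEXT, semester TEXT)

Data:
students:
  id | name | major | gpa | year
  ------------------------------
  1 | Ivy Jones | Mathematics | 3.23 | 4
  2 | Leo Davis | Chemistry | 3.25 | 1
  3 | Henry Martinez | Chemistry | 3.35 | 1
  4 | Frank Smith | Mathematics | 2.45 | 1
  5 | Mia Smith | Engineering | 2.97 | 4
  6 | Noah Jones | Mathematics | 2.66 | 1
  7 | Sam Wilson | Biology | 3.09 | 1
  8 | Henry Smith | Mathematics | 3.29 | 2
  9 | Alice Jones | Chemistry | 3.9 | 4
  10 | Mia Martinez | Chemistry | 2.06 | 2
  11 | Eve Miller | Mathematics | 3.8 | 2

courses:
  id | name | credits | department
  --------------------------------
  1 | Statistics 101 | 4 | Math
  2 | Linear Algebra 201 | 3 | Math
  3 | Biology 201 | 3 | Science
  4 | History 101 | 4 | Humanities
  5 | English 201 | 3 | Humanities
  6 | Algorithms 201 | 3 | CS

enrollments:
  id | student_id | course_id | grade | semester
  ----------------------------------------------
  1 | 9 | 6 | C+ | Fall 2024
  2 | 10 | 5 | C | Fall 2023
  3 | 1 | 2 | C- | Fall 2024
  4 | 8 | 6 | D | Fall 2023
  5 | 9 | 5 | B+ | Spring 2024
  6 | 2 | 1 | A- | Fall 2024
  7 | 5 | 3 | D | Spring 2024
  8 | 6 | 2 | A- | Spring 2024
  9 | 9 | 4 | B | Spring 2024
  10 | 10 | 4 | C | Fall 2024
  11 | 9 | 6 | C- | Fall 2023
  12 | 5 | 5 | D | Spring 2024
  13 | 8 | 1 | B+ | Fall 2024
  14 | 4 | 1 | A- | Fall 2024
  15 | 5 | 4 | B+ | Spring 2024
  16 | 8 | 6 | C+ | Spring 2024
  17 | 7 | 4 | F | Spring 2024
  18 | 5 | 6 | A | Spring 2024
SELECT name, major FROM students WHERE major LIKE 'Engin%'

Execution result:
name | major
Mia Smith | Engineering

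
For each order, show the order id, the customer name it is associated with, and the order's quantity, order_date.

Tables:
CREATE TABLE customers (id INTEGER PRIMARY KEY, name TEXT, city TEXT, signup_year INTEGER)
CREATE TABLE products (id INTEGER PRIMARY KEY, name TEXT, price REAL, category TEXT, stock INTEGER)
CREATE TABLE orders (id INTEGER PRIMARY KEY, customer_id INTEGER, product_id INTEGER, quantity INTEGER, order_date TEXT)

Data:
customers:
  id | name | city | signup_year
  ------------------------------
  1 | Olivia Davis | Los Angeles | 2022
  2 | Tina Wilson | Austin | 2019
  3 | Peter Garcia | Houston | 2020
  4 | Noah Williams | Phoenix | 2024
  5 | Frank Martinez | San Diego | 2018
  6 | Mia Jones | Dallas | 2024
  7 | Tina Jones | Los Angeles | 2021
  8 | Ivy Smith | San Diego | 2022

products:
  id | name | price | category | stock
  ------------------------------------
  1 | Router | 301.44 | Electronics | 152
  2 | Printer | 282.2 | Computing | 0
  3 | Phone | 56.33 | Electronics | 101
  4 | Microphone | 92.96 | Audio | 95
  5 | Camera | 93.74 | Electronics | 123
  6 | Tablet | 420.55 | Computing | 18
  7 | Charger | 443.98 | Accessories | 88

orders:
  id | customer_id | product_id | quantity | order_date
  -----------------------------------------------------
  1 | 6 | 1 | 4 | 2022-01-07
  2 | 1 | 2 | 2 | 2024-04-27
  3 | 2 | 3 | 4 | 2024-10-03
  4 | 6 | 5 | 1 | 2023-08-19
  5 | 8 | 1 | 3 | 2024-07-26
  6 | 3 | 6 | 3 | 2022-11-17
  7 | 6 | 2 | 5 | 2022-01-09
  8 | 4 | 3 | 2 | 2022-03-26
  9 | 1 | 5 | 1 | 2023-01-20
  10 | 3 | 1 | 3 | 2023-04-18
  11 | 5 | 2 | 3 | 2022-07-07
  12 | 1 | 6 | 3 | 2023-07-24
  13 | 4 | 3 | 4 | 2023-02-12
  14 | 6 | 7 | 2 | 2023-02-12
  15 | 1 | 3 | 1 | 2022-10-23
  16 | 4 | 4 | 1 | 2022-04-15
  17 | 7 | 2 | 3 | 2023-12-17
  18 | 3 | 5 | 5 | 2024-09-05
SELECT c.id, p.name AS customer, c.quantity, c.order_date FROM orders c JOIN customers p ON c.customer_id = p.id

Execution result:
id | customer | quantity | order_date
1 | Mia Jones | 4 | 2022-01-07
2 | Olivia Davis | 2 | 2024-04-27
3 | Tina Wilson | 4 | 2024-10-03
4 | Mia Jones | 1 | 2023-08-19
5 | Ivy Smith | 3 | 2024-07-26
6 | Peter Garcia | 3 | 2022-11-17
7 | Mia Jones | 5 | 2022-01-09
8 | Noah Williams | 2 | 2022-03-26
9 | Olivia Davis | 1 | 2023-01-20
10 | Peter Garcia | 3 | 2023-04-18
11 | Frank Martinez | 3 | 2022-07-07
12 | Olivia Davis | 3 | 2023-07-24
13 | Noah Williams | 4 | 2023-02-12
14 | Mia Jones | 2 | 2023-02-12
15 | Olivia Davis | 1 | 2022-10-23
16 | Noah Williams | 1 | 2022-04-15
17 | Tina Jones | 3 | 2023-12-17
18 | Peter Garcia | 5 | 2024-09-05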